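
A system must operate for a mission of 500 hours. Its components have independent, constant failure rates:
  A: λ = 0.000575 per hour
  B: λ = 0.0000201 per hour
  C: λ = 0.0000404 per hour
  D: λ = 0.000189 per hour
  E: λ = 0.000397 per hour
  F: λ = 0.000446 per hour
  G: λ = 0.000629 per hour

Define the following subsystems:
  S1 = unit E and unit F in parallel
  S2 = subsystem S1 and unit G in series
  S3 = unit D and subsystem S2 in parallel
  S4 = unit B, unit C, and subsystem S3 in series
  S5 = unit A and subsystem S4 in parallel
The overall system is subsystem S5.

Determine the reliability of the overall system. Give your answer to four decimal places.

R(A) = exp(−0.000575 × 500) = 0.750137
R(B) = exp(−0.0000201 × 500) = 0.990000
R(C) = exp(−0.0000404 × 500) = 0.980003
R(D) = exp(−0.000189 × 500) = 0.909828
R(E) = exp(−0.000397 × 500) = 0.819960
R(F) = exp(−0.000446 × 500) = 0.800115
R(G) = exp(−0.000629 × 500) = 0.730154
Parallel (E and F): 1 − (1 − 0.819960)(1 − 0.800115) = 0.964013
Series ([0.964013] and G): 0.964013 × 0.730154 = 0.703878
Parallel (D and [0.703878]): 1 − (1 − 0.909828)(1 − 0.703878) = 0.973298
Series (B, C, and [0.973298]): 0.990000 × 0.980003 × 0.973298 = 0.944297
Parallel (A and [0.944297]): 1 − (1 − 0.750137)(1 − 0.944297) = 0.9861

0.9861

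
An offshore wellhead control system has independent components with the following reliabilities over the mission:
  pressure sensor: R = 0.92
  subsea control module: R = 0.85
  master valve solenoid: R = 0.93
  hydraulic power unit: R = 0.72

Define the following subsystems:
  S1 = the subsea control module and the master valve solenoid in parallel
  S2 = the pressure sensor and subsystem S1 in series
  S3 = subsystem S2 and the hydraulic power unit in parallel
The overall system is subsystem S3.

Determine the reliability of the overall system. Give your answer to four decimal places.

Parallel (subsea control module and master valve solenoid): 1 − (1 − 0.850000)(1 − 0.930000) = 0.989500
Series (pressure sensor and [0.989500]): 0.920000 × 0.989500 = 0.910340
Parallel ([0.910340] and hydraulic power unit): 1 − (1 − 0.910340)(1 − 0.720000) = 0.9749

0.9749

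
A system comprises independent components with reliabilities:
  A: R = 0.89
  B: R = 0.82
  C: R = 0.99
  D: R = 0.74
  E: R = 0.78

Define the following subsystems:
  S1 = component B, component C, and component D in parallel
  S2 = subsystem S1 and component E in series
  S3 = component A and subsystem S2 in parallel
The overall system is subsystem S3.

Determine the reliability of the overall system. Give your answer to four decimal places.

Parallel (B, C, and D): 1 − (1 − 0.820000)(1 − 0.990000)(1 − 0.740000) = 0.999532
Series ([0.999532] and E): 0.999532 × 0.780000 = 0.779635
Parallel (A and [0.779635]): 1 − (1 − 0.890000)(1 − 0.779635) = 0.9758

0.9758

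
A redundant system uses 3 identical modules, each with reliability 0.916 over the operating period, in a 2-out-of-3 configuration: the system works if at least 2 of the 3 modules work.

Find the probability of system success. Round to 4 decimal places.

0.9800

R = Σ_{i=2}^{3} C(3,i) p^i (1−p)^{3−i} with p = 0.916
C(3,2)·0.916^2·0.084^1 = 0.211442
C(3,3)·0.916^3·0.084^0 = 0.768575
Sum = 0.9800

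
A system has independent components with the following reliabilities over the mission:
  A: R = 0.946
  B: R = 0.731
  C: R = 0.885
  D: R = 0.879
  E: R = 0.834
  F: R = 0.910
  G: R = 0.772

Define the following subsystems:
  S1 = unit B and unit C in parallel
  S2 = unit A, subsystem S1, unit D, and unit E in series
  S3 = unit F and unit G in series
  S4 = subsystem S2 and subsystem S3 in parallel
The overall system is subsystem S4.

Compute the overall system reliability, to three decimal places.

Parallel (B and C): 1 − (1 − 0.73100)(1 − 0.88500) = 0.96907
Series (A, [0.96907], D, and E): 0.94600 × 0.96907 × 0.87900 × 0.83400 = 0.67205
Series (F and G): 0.91000 × 0.77200 = 0.70252
Parallel ([0.67205] and [0.70252]): 1 − (1 − 0.67205)(1 − 0.70252) = 0.902

0.902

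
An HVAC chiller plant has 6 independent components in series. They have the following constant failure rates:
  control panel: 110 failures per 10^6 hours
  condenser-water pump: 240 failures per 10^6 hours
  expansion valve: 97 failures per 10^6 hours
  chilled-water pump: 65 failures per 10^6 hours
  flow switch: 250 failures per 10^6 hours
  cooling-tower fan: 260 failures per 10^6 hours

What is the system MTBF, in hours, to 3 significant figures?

978

Series of exponential components: λ_sys = Σ λ_i
λ_sys = 0.00011 + 0.00024 + 0.000097 + 0.000065 + 0.00025 + 0.00026 = 1.0220e-03 /h
MTBF = 1 / λ_sys = 978 h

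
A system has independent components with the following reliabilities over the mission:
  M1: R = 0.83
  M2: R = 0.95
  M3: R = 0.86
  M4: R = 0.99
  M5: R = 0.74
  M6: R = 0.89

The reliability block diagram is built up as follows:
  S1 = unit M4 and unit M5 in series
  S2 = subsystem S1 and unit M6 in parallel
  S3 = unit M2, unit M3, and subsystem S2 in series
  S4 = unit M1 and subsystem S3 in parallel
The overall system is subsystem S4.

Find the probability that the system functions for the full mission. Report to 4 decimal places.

0.9648

Series (M4 and M5): 0.990000 × 0.740000 = 0.732600
Parallel ([0.732600] and M6): 1 − (1 − 0.732600)(1 − 0.890000) = 0.970586
Series (M2, M3, and [0.970586]): 0.950000 × 0.860000 × 0.970586 = 0.792969
Parallel (M1 and [0.792969]): 1 − (1 − 0.830000)(1 − 0.792969) = 0.9648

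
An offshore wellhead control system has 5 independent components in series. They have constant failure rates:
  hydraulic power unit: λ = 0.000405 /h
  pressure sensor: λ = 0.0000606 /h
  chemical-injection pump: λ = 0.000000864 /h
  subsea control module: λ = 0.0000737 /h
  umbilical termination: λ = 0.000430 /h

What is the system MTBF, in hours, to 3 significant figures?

1030

Series of exponential components: λ_sys = Σ λ_i
λ_sys = 0.000405 + 0.0000606 + 0.000000864 + 0.0000737 + 0.000430 = 9.7016e-04 /h
MTBF = 1 / λ_sys = 1030 h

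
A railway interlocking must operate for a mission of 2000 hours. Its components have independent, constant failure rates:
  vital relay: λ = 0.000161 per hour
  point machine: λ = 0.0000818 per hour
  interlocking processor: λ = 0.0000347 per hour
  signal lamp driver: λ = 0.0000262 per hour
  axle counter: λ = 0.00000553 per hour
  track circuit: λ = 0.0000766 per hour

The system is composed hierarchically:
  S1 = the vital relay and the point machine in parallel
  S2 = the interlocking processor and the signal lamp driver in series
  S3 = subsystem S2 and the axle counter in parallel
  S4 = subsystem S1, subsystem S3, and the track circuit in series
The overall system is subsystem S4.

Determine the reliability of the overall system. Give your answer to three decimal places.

0.821

R(vital relay) = exp(−0.000161 × 2000) = 0.72470
R(point machine) = exp(−0.0000818 × 2000) = 0.84908
R(interlocking processor) = exp(−0.0000347 × 2000) = 0.93295
R(signal lamp driver) = exp(−0.0000262 × 2000) = 0.94895
R(axle counter) = exp(−0.00000553 × 2000) = 0.98900
R(track circuit) = exp(−0.0000766 × 2000) = 0.85796
Parallel (vital relay and point machine): 1 − (1 − 0.72470)(1 − 0.84908) = 0.95845
Series (interlocking processor and signal lamp driver): 0.93295 × 0.94895 = 0.88532
Parallel ([0.88532] and axle counter): 1 − (1 − 0.88532)(1 − 0.98900) = 0.99874
Series ([0.95845], [0.99874], and track circuit): 0.95845 × 0.99874 × 0.85796 = 0.821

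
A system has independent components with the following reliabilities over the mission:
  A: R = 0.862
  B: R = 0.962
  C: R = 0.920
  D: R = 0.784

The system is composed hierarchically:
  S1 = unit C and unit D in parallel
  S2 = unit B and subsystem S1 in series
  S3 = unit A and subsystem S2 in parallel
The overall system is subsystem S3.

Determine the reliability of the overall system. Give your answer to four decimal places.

0.9925

Parallel (C and D): 1 − (1 − 0.920000)(1 − 0.784000) = 0.982720
Series (B and [0.982720]): 0.962000 × 0.982720 = 0.945377
Parallel (A and [0.945377]): 1 − (1 − 0.862000)(1 − 0.945377) = 0.9925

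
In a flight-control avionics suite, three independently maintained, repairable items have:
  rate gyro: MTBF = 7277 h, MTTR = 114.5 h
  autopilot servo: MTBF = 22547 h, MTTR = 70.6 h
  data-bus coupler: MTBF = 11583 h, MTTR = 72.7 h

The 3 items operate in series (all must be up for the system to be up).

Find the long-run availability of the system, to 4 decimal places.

0.9753

A(rate gyro) = MTBF/(MTBF+MTTR) = 7277/(7277+114.5) = 0.984509
A(autopilot servo) = MTBF/(MTBF+MTTR) = 22547/(22547+70.6) = 0.996879
A(data-bus coupler) = MTBF/(MTBF+MTTR) = 11583/(11583+72.7) = 0.993763
Series availability: 0.984509 × 0.996879 × 0.993763 = 0.9753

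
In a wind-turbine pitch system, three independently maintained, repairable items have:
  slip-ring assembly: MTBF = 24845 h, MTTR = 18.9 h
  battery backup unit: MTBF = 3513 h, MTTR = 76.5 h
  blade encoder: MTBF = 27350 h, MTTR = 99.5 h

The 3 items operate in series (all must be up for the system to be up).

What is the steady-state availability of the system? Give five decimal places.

0.97440

A(slip-ring assembly) = MTBF/(MTBF+MTTR) = 24845/(24845+18.9) = 0.999240
A(battery backup unit) = MTBF/(MTBF+MTTR) = 3513/(3513+76.5) = 0.978688
A(blade encoder) = MTBF/(MTBF+MTTR) = 27350/(27350+99.5) = 0.996375
Series availability: 0.999240 × 0.978688 × 0.996375 = 0.97440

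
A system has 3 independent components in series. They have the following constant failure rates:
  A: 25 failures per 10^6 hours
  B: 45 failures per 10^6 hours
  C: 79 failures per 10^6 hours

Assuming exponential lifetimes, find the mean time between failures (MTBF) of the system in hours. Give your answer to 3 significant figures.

6710

Series of exponential components: λ_sys = Σ λ_i
λ_sys = 0.000025 + 0.000045 + 0.000079 = 1.4900e-04 /h
MTBF = 1 / λ_sys = 6710 h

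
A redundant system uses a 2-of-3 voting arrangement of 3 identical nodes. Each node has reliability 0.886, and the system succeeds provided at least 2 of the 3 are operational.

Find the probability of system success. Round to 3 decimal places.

R = Σ_{i=2}^{3} C(3,i) p^i (1−p)^{3−i} with p = 0.886
C(3,2)·0.886^2·0.114^1 = 0.26847
C(3,3)·0.886^3·0.114^0 = 0.69551
Sum = 0.964

0.964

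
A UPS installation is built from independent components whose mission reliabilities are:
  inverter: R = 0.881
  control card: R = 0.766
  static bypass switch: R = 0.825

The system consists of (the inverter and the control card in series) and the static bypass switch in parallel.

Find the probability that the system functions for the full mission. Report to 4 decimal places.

0.9431

Series (inverter and control card): 0.881000 × 0.766000 = 0.674846
Parallel ([0.674846] and static bypass switch): 1 − (1 − 0.674846)(1 − 0.825000) = 0.9431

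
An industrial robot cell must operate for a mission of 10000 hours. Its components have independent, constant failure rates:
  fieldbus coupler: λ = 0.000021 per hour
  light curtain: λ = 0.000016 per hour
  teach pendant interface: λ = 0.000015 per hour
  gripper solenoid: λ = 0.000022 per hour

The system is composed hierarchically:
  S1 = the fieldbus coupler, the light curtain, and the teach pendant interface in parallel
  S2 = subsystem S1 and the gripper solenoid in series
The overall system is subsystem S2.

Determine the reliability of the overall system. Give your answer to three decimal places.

0.799

R(fieldbus coupler) = exp(−0.000021 × 10000) = 0.81058
R(light curtain) = exp(−0.000016 × 10000) = 0.85214
R(teach pendant interface) = exp(−0.000015 × 10000) = 0.86071
R(gripper solenoid) = exp(−0.000022 × 10000) = 0.80252
Parallel (fieldbus coupler, light curtain, and teach pendant interface): 1 − (1 − 0.81058)(1 − 0.85214)(1 − 0.86071) = 0.99610
Series ([0.99610] and gripper solenoid): 0.99610 × 0.80252 = 0.799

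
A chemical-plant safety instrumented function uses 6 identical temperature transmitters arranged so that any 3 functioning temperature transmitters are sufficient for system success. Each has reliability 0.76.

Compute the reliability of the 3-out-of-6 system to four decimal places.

0.9674

R = Σ_{i=3}^{6} C(6,i) p^i (1−p)^{6−i} with p = 0.76
C(6,3)·0.76^3·0.24^3 = 0.121368
C(6,4)·0.76^4·0.24^2 = 0.288249
C(6,5)·0.76^5·0.24^1 = 0.365116
C(6,6)·0.76^6·0.24^0 = 0.192700
Sum = 0.9674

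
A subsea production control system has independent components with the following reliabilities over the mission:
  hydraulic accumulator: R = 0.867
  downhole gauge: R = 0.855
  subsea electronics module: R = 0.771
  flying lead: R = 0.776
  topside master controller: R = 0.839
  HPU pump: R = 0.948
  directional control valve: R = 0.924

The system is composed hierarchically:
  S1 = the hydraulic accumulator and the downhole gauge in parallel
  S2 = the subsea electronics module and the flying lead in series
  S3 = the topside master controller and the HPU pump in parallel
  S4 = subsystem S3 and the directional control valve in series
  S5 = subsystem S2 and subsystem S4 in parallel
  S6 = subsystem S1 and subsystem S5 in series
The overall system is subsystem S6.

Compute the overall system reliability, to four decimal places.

0.9477

Parallel (hydraulic accumulator and downhole gauge): 1 − (1 − 0.867000)(1 − 0.855000) = 0.980715
Series (subsea electronics module and flying lead): 0.771000 × 0.776000 = 0.598296
Parallel (topside master controller and HPU pump): 1 − (1 − 0.839000)(1 − 0.948000) = 0.991628
Series ([0.991628] and directional control valve): 0.991628 × 0.924000 = 0.916264
Parallel ([0.598296] and [0.916264]): 1 − (1 − 0.598296)(1 − 0.916264) = 0.966363
Series ([0.980715] and [0.966363]): 0.980715 × 0.966363 = 0.9477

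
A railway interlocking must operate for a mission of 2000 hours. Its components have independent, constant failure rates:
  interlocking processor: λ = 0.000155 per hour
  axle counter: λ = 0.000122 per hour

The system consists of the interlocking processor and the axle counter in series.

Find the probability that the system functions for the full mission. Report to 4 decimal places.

0.5746

R(interlocking processor) = exp(−0.000155 × 2000) = 0.733447
R(axle counter) = exp(−0.000122 × 2000) = 0.783488
Series (interlocking processor and axle counter): 0.733447 × 0.783488 = 0.5746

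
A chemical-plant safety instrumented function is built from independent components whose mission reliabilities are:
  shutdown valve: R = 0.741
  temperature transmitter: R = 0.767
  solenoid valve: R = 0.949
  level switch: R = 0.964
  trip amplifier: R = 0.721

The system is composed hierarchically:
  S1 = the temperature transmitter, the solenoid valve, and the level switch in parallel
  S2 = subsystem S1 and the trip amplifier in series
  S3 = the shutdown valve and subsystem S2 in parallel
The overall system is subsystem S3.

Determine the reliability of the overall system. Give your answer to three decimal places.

Parallel (temperature transmitter, solenoid valve, and level switch): 1 − (1 − 0.76700)(1 − 0.94900)(1 − 0.96400) = 0.99957
Series ([0.99957] and trip amplifier): 0.99957 × 0.72100 = 0.72069
Parallel (shutdown valve and [0.72069]): 1 − (1 − 0.74100)(1 − 0.72069) = 0.928

0.928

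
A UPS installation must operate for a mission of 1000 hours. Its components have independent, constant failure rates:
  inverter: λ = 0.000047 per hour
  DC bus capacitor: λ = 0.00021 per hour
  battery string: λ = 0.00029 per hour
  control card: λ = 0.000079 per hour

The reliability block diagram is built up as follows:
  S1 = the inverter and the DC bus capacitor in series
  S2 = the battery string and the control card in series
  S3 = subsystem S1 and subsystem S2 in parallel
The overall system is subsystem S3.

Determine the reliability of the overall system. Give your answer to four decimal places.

0.9301

R(inverter) = exp(−0.000047 × 1000) = 0.954087
R(DC bus capacitor) = exp(−0.00021 × 1000) = 0.810584
R(battery string) = exp(−0.00029 × 1000) = 0.748264
R(control card) = exp(−0.000079 × 1000) = 0.924040
Series (inverter and DC bus capacitor): 0.954087 × 0.810584 = 0.773368
Series (battery string and control card): 0.748264 × 0.924040 = 0.691426
Parallel ([0.773368] and [0.691426]): 1 − (1 − 0.773368)(1 − 0.691426) = 0.9301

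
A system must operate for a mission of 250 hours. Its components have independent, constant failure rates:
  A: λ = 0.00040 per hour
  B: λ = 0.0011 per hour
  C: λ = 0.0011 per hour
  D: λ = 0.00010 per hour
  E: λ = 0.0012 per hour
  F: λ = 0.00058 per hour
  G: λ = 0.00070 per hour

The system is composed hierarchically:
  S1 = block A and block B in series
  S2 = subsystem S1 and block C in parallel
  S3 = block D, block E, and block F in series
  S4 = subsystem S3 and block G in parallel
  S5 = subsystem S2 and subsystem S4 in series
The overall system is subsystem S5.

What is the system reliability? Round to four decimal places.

0.8691

R(A) = exp(−0.00040 × 250) = 0.904837
R(B) = exp(−0.0011 × 250) = 0.759572
R(C) = exp(−0.0011 × 250) = 0.759572
R(D) = exp(−0.00010 × 250) = 0.975310
R(E) = exp(−0.0012 × 250) = 0.740818
R(F) = exp(−0.00058 × 250) = 0.865022
R(G) = exp(−0.00070 × 250) = 0.839457
Series (A and B): 0.904837 × 0.759572 = 0.687289
Parallel ([0.687289] and C): 1 − (1 − 0.687289)(1 − 0.759572) = 0.924816
Series (D, E, and F): 0.975310 × 0.740818 × 0.865022 = 0.625002
Parallel ([0.625002] and G): 1 − (1 − 0.625002)(1 − 0.839457) = 0.939797
Series ([0.924816] and [0.939797]): 0.924816 × 0.939797 = 0.8691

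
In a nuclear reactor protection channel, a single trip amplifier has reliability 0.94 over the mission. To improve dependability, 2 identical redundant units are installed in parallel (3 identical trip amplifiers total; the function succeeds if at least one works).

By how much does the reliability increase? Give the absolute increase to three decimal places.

R_before = 0.94
R_after = 1 − (1 − 0.94)^3 = 1.000
ΔR = 1.000 − 0.94 = 0.060

0.060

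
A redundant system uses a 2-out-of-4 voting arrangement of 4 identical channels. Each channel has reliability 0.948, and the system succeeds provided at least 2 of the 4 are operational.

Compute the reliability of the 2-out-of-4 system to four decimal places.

R = Σ_{i=2}^{4} C(4,i) p^i (1−p)^{4−i} with p = 0.948
C(4,2)·0.948^2·0.052^2 = 0.014581
C(4,3)·0.948^3·0.052^1 = 0.177210
C(4,4)·0.948^4·0.052^0 = 0.807669
Sum = 0.9995

0.9995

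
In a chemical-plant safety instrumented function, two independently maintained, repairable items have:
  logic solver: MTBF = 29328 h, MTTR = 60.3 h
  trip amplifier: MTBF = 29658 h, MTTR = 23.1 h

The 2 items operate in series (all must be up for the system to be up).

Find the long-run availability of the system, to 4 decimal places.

A(logic solver) = MTBF/(MTBF+MTTR) = 29328/(29328+60.3) = 0.997948
A(trip amplifier) = MTBF/(MTBF+MTTR) = 29658/(29658+23.1) = 0.999222
Series availability: 0.997948 × 0.999222 = 0.9972

0.9972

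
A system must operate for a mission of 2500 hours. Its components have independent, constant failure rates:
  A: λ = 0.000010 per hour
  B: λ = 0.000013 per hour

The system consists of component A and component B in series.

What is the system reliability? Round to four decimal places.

R(A) = exp(−0.000010 × 2500) = 0.975310
R(B) = exp(−0.000013 × 2500) = 0.968022
Series (A and B): 0.975310 × 0.968022 = 0.9441

0.9441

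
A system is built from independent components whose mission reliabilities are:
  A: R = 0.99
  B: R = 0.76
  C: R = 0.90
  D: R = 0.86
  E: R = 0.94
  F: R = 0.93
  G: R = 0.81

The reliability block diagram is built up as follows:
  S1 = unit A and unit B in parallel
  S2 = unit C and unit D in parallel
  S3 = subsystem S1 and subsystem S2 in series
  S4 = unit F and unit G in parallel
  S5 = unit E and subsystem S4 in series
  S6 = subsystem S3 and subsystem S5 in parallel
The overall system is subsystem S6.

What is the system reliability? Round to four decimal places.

0.9988

Parallel (A and B): 1 − (1 − 0.990000)(1 − 0.760000) = 0.997600
Parallel (C and D): 1 − (1 − 0.900000)(1 − 0.860000) = 0.986000
Series ([0.997600] and [0.986000]): 0.997600 × 0.986000 = 0.983634
Parallel (F and G): 1 − (1 − 0.930000)(1 − 0.810000) = 0.986700
Series (E and [0.986700]): 0.940000 × 0.986700 = 0.927498
Parallel ([0.983634] and [0.927498]): 1 − (1 − 0.983634)(1 − 0.927498) = 0.9988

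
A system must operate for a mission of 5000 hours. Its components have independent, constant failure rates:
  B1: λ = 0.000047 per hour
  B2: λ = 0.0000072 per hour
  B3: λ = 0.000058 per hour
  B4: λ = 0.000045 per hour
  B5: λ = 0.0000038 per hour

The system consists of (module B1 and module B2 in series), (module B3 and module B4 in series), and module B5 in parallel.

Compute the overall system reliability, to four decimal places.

0.9982

R(B1) = exp(−0.000047 × 5000) = 0.790571
R(B2) = exp(−0.0000072 × 5000) = 0.964640
R(B3) = exp(−0.000058 × 5000) = 0.748264
R(B4) = exp(−0.000045 × 5000) = 0.798516
R(B5) = exp(−0.0000038 × 5000) = 0.981179
Series (B1 and B2): 0.790571 × 0.964640 = 0.762616
Series (B3 and B4): 0.748264 × 0.798516 = 0.597501
Parallel ([0.762616], [0.597501], and B5): 1 − (1 − 0.762616)(1 − 0.597501)(1 − 0.981179) = 0.9982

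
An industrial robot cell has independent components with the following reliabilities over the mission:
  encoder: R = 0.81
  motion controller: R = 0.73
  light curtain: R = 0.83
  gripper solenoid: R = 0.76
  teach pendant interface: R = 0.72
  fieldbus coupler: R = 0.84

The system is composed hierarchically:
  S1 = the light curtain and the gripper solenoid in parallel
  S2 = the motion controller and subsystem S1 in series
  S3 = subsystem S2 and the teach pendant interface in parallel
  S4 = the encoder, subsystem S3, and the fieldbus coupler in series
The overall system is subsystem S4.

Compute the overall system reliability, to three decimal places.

Parallel (light curtain and gripper solenoid): 1 − (1 − 0.83000)(1 − 0.76000) = 0.95920
Series (motion controller and [0.95920]): 0.73000 × 0.95920 = 0.70022
Parallel ([0.70022] and teach pendant interface): 1 − (1 − 0.70022)(1 − 0.72000) = 0.91606
Series (encoder, [0.91606], and fieldbus coupler): 0.81000 × 0.91606 × 0.84000 = 0.623

0.623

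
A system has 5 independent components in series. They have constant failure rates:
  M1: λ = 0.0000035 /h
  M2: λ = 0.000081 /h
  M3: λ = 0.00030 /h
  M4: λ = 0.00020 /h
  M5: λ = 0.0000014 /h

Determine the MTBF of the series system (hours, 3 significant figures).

Series of exponential components: λ_sys = Σ λ_i
λ_sys = 0.0000035 + 0.000081 + 0.00030 + 0.00020 + 0.0000014 = 5.8590e-04 /h
MTBF = 1 / λ_sys = 1710 h

1710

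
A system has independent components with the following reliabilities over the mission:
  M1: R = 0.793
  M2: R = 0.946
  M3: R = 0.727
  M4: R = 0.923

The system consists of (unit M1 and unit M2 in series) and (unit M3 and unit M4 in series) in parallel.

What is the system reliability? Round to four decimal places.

Series (M1 and M2): 0.793000 × 0.946000 = 0.750178
Series (M3 and M4): 0.727000 × 0.923000 = 0.671021
Parallel ([0.750178] and [0.671021]): 1 − (1 − 0.750178)(1 − 0.671021) = 0.9178

0.9178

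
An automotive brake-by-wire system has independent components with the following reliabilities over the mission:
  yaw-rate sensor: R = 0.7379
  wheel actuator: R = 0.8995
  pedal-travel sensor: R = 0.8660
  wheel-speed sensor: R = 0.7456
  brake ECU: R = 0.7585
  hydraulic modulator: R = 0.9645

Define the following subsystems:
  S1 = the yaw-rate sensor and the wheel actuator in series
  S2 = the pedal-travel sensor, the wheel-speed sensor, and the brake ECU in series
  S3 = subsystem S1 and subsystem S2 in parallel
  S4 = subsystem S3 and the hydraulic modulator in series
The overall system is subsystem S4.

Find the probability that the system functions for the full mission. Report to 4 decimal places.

0.7990

Series (yaw-rate sensor and wheel actuator): 0.737900 × 0.899500 = 0.663741
Series (pedal-travel sensor, wheel-speed sensor, and brake ECU): 0.866000 × 0.745600 × 0.758500 = 0.489756
Parallel ([0.663741] and [0.489756]): 1 − (1 − 0.663741)(1 − 0.489756) = 0.828426
Series ([0.828426] and hydraulic modulator): 0.828426 × 0.964500 = 0.7990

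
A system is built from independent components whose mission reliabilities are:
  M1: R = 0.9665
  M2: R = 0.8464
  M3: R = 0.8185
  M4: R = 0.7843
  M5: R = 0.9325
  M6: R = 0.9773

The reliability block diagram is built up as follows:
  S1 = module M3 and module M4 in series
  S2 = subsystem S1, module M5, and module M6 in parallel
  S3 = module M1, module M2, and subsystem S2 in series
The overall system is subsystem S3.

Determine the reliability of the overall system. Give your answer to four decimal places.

Series (M3 and M4): 0.818500 × 0.784300 = 0.641950
Parallel ([0.641950], M5, and M6): 1 − (1 − 0.641950)(1 − 0.932500)(1 − 0.977300) = 0.999451
Series (M1, M2, and [0.999451]): 0.966500 × 0.846400 × 0.999451 = 0.8176

0.8176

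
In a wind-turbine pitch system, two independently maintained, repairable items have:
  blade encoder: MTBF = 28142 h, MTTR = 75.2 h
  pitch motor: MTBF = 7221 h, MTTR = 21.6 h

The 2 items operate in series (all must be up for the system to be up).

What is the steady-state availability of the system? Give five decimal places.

A(blade encoder) = MTBF/(MTBF+MTTR) = 28142/(28142+75.2) = 0.997335
A(pitch motor) = MTBF/(MTBF+MTTR) = 7221/(7221+21.6) = 0.997018
Series availability: 0.997335 × 0.997018 = 0.99436

0.99436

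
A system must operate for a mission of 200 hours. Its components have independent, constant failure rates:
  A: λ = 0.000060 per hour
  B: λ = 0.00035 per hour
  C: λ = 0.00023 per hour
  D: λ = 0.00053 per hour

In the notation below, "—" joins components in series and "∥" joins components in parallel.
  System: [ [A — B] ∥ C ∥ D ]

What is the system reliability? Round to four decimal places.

0.9996

R(A) = exp(−0.000060 × 200) = 0.988072
R(B) = exp(−0.00035 × 200) = 0.932394
R(C) = exp(−0.00023 × 200) = 0.955042
R(D) = exp(−0.00053 × 200) = 0.899425
Series (A and B): 0.988072 × 0.932394 = 0.921272
Parallel ([0.921272], C, and D): 1 − (1 − 0.921272)(1 − 0.955042)(1 − 0.899425) = 0.9996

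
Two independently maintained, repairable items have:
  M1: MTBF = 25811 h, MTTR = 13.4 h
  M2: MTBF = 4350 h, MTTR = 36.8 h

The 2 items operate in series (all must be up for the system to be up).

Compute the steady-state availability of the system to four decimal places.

0.9911

A(M1) = MTBF/(MTBF+MTTR) = 25811/(25811+13.4) = 0.999481
A(M2) = MTBF/(MTBF+MTTR) = 4350/(4350+36.8) = 0.991611
Series availability: 0.999481 × 0.991611 = 0.9911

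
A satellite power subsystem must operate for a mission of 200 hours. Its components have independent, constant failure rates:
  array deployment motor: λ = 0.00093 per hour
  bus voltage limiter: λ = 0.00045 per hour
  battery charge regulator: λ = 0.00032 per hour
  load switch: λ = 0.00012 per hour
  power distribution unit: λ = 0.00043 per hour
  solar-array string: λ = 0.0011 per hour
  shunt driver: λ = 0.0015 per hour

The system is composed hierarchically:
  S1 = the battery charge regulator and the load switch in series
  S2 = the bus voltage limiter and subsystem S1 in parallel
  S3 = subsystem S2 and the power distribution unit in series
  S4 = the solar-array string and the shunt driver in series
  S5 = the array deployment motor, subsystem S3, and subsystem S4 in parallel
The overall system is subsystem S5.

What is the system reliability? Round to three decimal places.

R(array deployment motor) = exp(−0.00093 × 200) = 0.83027
R(bus voltage limiter) = exp(−0.00045 × 200) = 0.91393
R(battery charge regulator) = exp(−0.00032 × 200) = 0.93800
R(load switch) = exp(−0.00012 × 200) = 0.97629
R(power distribution unit) = exp(−0.00043 × 200) = 0.91759
R(solar-array string) = exp(−0.0011 × 200) = 0.80252
R(shunt driver) = exp(−0.0015 × 200) = 0.74082
Series (battery charge regulator and load switch): 0.93800 × 0.97629 = 0.91576
Parallel (bus voltage limiter and [0.91576]): 1 − (1 − 0.91393)(1 − 0.91576) = 0.99275
Series ([0.99275] and power distribution unit): 0.99275 × 0.91759 = 0.91094
Series (solar-array string and shunt driver): 0.80252 × 0.74082 = 0.59452
Parallel (array deployment motor, [0.91094], and [0.59452]): 1 − (1 − 0.83027)(1 − 0.91094)(1 − 0.59452) = 0.994

0.994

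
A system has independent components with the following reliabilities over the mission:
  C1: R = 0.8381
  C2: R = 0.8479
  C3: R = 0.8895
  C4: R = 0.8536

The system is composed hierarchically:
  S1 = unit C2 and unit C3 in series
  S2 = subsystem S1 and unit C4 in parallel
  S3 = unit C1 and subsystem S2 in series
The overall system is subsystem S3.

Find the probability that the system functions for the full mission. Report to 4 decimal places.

0.8079

Series (C2 and C3): 0.847900 × 0.889500 = 0.754207
Parallel ([0.754207] and C4): 1 − (1 − 0.754207)(1 − 0.853600) = 0.964016
Series (C1 and [0.964016]): 0.838100 × 0.964016 = 0.8079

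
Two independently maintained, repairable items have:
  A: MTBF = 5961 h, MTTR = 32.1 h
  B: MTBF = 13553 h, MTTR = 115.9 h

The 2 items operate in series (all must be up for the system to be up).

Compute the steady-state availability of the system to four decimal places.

0.9862

A(A) = MTBF/(MTBF+MTTR) = 5961/(5961+32.1) = 0.994644
A(B) = MTBF/(MTBF+MTTR) = 13553/(13553+115.9) = 0.991521
Series availability: 0.994644 × 0.991521 = 0.9862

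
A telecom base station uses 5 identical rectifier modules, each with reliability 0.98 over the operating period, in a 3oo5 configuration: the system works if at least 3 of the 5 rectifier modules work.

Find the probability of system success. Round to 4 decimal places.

R = Σ_{i=3}^{5} C(5,i) p^i (1−p)^{5−i} with p = 0.98
C(5,3)·0.98^3·0.02^2 = 0.003765
C(5,4)·0.98^4·0.02^1 = 0.092237
C(5,5)·0.98^5·0.02^0 = 0.903921
Sum = 0.9999

0.9999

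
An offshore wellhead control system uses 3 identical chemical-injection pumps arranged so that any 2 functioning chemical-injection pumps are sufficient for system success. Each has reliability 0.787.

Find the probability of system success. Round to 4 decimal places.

0.8832

R = Σ_{i=2}^{3} C(3,i) p^i (1−p)^{3−i} with p = 0.787
C(3,2)·0.787^2·0.213^1 = 0.395777
C(3,3)·0.787^3·0.213^0 = 0.487443
Sum = 0.8832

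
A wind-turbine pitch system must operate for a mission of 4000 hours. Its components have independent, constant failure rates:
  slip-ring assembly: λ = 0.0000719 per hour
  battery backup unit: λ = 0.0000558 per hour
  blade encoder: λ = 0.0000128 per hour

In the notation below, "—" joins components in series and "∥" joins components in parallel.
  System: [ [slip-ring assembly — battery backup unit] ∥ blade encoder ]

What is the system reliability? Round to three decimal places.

0.980

R(slip-ring assembly) = exp(−0.0000719 × 4000) = 0.75006
R(battery backup unit) = exp(−0.0000558 × 4000) = 0.79995
R(blade encoder) = exp(−0.0000128 × 4000) = 0.95009
Series (slip-ring assembly and battery backup unit): 0.75006 × 0.79995 = 0.60001
Parallel ([0.60001] and blade encoder): 1 − (1 − 0.60001)(1 − 0.95009) = 0.980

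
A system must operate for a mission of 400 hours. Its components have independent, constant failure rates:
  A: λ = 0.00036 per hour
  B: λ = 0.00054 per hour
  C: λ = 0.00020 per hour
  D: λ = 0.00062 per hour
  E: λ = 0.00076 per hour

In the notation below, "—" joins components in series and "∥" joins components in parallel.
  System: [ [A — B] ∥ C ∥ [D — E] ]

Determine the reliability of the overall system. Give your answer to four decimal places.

R(A) = exp(−0.00036 × 400) = 0.865888
R(B) = exp(−0.00054 × 400) = 0.805735
R(C) = exp(−0.00020 × 400) = 0.923116
R(D) = exp(−0.00062 × 400) = 0.780360
R(E) = exp(−0.00076 × 400) = 0.737861
Series (A and B): 0.865888 × 0.805735 = 0.697676
Series (D and E): 0.780360 × 0.737861 = 0.575797
Parallel ([0.697676], C, and [0.575797]): 1 − (1 − 0.697676)(1 − 0.923116)(1 − 0.575797) = 0.9901

0.9901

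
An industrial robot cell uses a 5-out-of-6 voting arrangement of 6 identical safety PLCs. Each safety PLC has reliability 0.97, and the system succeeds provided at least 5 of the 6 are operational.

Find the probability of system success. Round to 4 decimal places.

0.9875

R = Σ_{i=5}^{6} C(6,i) p^i (1−p)^{6−i} with p = 0.97
C(6,5)·0.97^5·0.03^1 = 0.154572
C(6,6)·0.97^6·0.03^0 = 0.832972
Sum = 0.9875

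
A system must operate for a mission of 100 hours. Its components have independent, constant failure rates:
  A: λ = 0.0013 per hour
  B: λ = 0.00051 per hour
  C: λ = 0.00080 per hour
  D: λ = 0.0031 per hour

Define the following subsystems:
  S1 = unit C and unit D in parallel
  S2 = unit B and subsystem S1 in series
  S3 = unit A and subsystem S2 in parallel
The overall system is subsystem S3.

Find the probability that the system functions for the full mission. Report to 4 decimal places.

0.9916

R(A) = exp(−0.0013 × 100) = 0.878095
R(B) = exp(−0.00051 × 100) = 0.950279
R(C) = exp(−0.00080 × 100) = 0.923116
R(D) = exp(−0.0031 × 100) = 0.733447
Parallel (C and D): 1 − (1 − 0.923116)(1 − 0.733447) = 0.979506
Series (B and [0.979506]): 0.950279 × 0.979506 = 0.930804
Parallel (A and [0.930804]): 1 − (1 − 0.878095)(1 − 0.930804) = 0.9916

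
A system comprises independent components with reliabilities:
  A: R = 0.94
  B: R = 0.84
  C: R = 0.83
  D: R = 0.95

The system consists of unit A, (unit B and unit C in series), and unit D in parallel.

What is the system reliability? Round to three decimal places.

Series (B and C): 0.84000 × 0.83000 = 0.69720
Parallel (A, [0.69720], and D): 1 − (1 − 0.94000)(1 − 0.69720)(1 − 0.95000) = 0.999

0.999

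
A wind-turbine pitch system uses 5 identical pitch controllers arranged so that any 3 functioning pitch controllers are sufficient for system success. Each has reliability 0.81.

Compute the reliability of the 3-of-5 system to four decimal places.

R = Σ_{i=3}^{5} C(5,i) p^i (1−p)^{5−i} with p = 0.81
C(5,3)·0.81^3·0.19^2 = 0.191850
C(5,4)·0.81^4·0.19^1 = 0.408944
C(5,5)·0.81^5·0.19^0 = 0.348678
Sum = 0.9495

0.9495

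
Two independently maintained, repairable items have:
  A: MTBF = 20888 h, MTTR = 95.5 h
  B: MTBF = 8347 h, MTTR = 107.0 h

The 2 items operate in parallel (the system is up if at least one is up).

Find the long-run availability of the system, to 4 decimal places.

0.9999

A(A) = MTBF/(MTBF+MTTR) = 20888/(20888+95.5) = 0.995449
A(B) = MTBF/(MTBF+MTTR) = 8347/(8347+107.0) = 0.987343
Parallel availability: 1 − (1 − 0.995449)(1 − 0.987343) = 0.9999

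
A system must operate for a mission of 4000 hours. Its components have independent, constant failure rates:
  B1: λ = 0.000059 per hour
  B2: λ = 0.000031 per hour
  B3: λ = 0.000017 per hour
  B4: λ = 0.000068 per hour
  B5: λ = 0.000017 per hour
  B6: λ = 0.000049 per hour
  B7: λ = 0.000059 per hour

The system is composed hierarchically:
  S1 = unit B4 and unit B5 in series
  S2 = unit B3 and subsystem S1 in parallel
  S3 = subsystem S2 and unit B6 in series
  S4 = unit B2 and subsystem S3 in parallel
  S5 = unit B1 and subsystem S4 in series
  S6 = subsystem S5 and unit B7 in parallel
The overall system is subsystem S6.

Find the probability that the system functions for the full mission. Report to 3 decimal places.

R(B1) = exp(−0.000059 × 4000) = 0.78978
R(B2) = exp(−0.000031 × 4000) = 0.88338
R(B3) = exp(−0.000017 × 4000) = 0.93426
R(B4) = exp(−0.000068 × 4000) = 0.76185
R(B5) = exp(−0.000017 × 4000) = 0.93426
R(B6) = exp(−0.000049 × 4000) = 0.82201
R(B7) = exp(−0.000059 × 4000) = 0.78978
Series (B4 and B5): 0.76185 × 0.93426 = 0.71177
Parallel (B3 and [0.71177]): 1 − (1 − 0.93426)(1 − 0.71177) = 0.98105
Series ([0.98105] and B6): 0.98105 × 0.82201 = 0.80643
Parallel (B2 and [0.80643]): 1 − (1 − 0.88338)(1 − 0.80643) = 0.97743
Series (B1 and [0.97743]): 0.78978 × 0.97743 = 0.77195
Parallel ([0.77195] and B7): 1 − (1 − 0.77195)(1 − 0.78978) = 0.952

0.952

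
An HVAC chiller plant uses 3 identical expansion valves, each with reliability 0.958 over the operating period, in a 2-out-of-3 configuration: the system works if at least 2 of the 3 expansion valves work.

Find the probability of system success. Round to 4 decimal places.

0.9949

R = Σ_{i=2}^{3} C(3,i) p^i (1−p)^{3−i} with p = 0.958
C(3,2)·0.958^2·0.042^1 = 0.115638
C(3,3)·0.958^3·0.042^0 = 0.879218
Sum = 0.9949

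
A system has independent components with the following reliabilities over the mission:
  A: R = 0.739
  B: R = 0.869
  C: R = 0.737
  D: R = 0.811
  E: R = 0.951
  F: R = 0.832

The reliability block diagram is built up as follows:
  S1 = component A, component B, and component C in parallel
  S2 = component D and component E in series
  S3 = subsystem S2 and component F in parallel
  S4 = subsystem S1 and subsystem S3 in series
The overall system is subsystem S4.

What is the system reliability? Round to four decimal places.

Parallel (A, B, and C): 1 − (1 − 0.739000)(1 − 0.869000)(1 − 0.737000) = 0.991008
Series (D and E): 0.811000 × 0.951000 = 0.771261
Parallel ([0.771261] and F): 1 − (1 − 0.771261)(1 − 0.832000) = 0.961572
Series ([0.991008] and [0.961572]): 0.991008 × 0.961572 = 0.9529

0.9529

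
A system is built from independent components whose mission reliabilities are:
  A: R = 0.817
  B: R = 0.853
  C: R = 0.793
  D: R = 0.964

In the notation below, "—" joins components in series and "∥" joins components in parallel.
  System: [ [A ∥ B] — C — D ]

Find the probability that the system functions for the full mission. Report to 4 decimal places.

0.7439

Parallel (A and B): 1 − (1 − 0.817000)(1 − 0.853000) = 0.973099
Series ([0.973099], C, and D): 0.973099 × 0.793000 × 0.964000 = 0.7439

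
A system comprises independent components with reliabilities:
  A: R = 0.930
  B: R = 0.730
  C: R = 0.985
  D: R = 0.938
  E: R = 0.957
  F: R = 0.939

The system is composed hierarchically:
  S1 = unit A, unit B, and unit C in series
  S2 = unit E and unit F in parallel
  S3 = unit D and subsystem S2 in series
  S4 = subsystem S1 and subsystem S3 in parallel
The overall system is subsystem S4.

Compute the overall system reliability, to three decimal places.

Series (A, B, and C): 0.93000 × 0.73000 × 0.98500 = 0.66872
Parallel (E and F): 1 − (1 − 0.95700)(1 − 0.93900) = 0.99738
Series (D and [0.99738]): 0.93800 × 0.99738 = 0.93554
Parallel ([0.66872] and [0.93554]): 1 − (1 − 0.66872)(1 − 0.93554) = 0.979

0.979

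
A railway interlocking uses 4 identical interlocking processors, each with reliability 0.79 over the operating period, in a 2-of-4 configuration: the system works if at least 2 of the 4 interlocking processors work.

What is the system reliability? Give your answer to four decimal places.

R = Σ_{i=2}^{4} C(4,i) p^i (1−p)^{4−i} with p = 0.79
C(4,2)·0.79^2·0.21^2 = 0.165137
C(4,3)·0.79^3·0.21^1 = 0.414153
C(4,4)·0.79^4·0.21^0 = 0.389501
Sum = 0.9688

0.9688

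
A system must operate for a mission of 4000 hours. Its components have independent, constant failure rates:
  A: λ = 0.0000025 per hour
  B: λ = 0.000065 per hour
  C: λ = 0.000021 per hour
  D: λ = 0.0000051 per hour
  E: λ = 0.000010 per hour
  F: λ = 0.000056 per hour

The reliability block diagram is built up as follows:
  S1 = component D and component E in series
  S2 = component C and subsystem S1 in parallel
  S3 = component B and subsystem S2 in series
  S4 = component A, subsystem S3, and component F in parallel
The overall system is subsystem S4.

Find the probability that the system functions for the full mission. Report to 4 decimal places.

0.9995

R(A) = exp(−0.0000025 × 4000) = 0.990050
R(B) = exp(−0.000065 × 4000) = 0.771052
R(C) = exp(−0.000021 × 4000) = 0.919431
R(D) = exp(−0.0000051 × 4000) = 0.979807
R(E) = exp(−0.000010 × 4000) = 0.960789
R(F) = exp(−0.000056 × 4000) = 0.799315
Series (D and E): 0.979807 × 0.960789 = 0.941388
Parallel (C and [0.941388]): 1 − (1 − 0.919431)(1 − 0.941388) = 0.995278
Series (B and [0.995278]): 0.771052 × 0.995278 = 0.767411
Parallel (A, [0.767411], and F): 1 − (1 − 0.990050)(1 − 0.767411)(1 − 0.799315) = 0.9995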